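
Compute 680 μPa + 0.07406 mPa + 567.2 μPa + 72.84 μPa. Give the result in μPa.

In μPa:
  680 μPa → 680
  0.07406 mPa = 0.07406 × 10^3 μPa = 74.06
  567.2 μPa → 567.2
  72.84 μPa → 72.84
Sum: 680 + 74.06 + 567.2 + 72.84 = 1394.1

1394.1 μPa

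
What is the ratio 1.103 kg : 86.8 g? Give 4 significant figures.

12.71

(1.103e3) / (86.8) = 0.012707e3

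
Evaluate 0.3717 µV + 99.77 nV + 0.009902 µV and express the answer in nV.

In nV:
  0.3717 µV = 0.3717 × 10^3 nV = 371.7
  99.77 nV → 99.77
  0.009902 µV = 0.009902 × 10^3 nV = 9.902
Sum: 371.7 + 99.77 + 9.902 = 481.372

481.372 nV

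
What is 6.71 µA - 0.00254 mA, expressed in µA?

4.17 µA

In µA:
  6.71 µA → 6.71
  0.00254 mA = 0.00254e3 µA = 2.54
Difference: 6.71 - 2.54 = 4.17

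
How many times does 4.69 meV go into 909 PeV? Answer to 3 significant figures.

(909e15) / (4.69e-3) = 193.8e18

194000000000000000000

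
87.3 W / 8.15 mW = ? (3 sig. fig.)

10700

(87.3) / (8.15 × 10⁻³) = 10.71 × 10³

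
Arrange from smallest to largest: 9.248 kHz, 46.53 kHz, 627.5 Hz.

9.248 kHz = 9248 Hz
46.53 kHz = 46530 Hz
627.5 Hz = 627.5 Hz

627.5 Hz < 9.248 kHz < 46.53 kHz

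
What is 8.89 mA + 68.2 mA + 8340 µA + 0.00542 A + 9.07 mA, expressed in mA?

99.92 mA

In mA:
  8.89 mA → 8.89
  68.2 mA → 68.2
  8340 µA = 8340 × 10⁻³ mA = 8.34
  0.00542 A = 0.00542 × 10³ mA = 5.42
  9.07 mA → 9.07
Sum: 8.89 + 68.2 + 8.34 + 5.42 + 9.07 = 99.92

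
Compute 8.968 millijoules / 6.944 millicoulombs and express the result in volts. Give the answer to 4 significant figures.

1.291 volts

(8.968 × 10^-3) / (6.944 × 10^-3) = 1.29147 V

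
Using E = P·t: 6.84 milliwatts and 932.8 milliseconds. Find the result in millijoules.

6.84e-3 × 932.8e-3 = 6380.352e-6 J

6.380352 millijoules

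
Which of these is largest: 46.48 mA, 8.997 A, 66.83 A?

66.83 A

46.48 mA = 0.04648 A
8.997 A = 8.997 A
66.83 A = 66.83 A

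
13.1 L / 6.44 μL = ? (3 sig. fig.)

2030000

(13.1) / (6.44e-6) = 2.034e6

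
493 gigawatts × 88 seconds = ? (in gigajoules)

493 × 10⁹ × 88 = 43384 × 10⁹ J

43384 gigajoules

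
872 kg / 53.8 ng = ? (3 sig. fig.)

16200000000000

(872 × 10^3) / (53.8 × 10^-9) = 16.21 × 10^12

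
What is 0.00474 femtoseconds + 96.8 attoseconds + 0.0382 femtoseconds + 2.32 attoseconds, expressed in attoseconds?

In attoseconds:
  0.00474 femtoseconds = 0.00474 × 10^3 attoseconds = 4.74
  96.8 attoseconds → 96.8
  0.0382 femtoseconds = 0.0382 × 10^3 attoseconds = 38.2
  2.32 attoseconds → 2.32
Sum: 4.74 + 96.8 + 38.2 + 2.32 = 142.06

142.06 attoseconds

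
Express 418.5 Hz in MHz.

0.0004185 MHz

(no prefix) = 1e0, mega = 1e6; factor is 1e-6.
418.5 × 1e-6 = 0.0004185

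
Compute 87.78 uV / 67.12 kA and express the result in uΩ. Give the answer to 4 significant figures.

(87.78e-6) / (67.12e3) = 1.30781e-9 Ω

0.001308 uΩ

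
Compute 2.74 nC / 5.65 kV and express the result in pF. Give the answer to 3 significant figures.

(2.74 × 10^-9) / (5.65 × 10^3) = 0.48496 × 10^-12 F

0.485 pF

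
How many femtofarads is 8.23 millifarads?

8230000000000 femtofarads

milli = 10⁻³, femto = 10⁻¹⁵; factor is 10¹².
8.23 × 10¹² = 8230000000000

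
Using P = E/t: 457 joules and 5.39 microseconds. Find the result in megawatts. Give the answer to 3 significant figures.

(457) / (5.39 × 10^-6) = 84.787 × 10^6 W

84.8 megawatts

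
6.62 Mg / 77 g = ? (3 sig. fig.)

86000

(6.62e6) / (77) = 0.08597e6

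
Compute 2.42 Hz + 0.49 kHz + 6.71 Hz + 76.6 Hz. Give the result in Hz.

In Hz:
  2.42 Hz → 2.42
  0.49 kHz = 0.49 × 10³ Hz = 490
  6.71 Hz → 6.71
  76.6 Hz → 76.6
Sum: 2.42 + 490 + 6.71 + 76.6 = 575.73

575.73 Hz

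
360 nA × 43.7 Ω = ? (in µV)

15.732 µV

360 × 10^-9 × 43.7 = 15732 × 10^-9 V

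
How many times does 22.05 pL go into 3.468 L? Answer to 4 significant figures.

157300000000

(3.468) / (22.05 × 10⁻¹²) = 0.15728 × 10¹²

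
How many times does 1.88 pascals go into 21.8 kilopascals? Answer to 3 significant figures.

11600

(21.8 × 10^3) / (1.88) = 11.6 × 10^3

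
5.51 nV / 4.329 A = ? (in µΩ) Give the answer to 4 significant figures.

0.001273 µΩ

(5.51e-9) / (4.329) = 1.27281e-9 Ω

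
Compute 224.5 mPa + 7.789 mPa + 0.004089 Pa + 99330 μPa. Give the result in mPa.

In mPa:
  224.5 mPa → 224.5
  7.789 mPa → 7.789
  0.004089 Pa = 0.004089 × 10³ mPa = 4.089
  99330 μPa = 99330 × 10⁻³ mPa = 99.33
Sum: 224.5 + 7.789 + 4.089 + 99.33 = 335.708

335.708 mPa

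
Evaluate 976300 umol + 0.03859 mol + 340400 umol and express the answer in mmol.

In mmol:
  976300 umol = 976300e-3 mmol = 976.3
  0.03859 mol = 0.03859e3 mmol = 38.59
  340400 umol = 340400e-3 mmol = 340.4
Sum: 976.3 + 38.59 + 340.4 = 1355.29

1355.29 mmol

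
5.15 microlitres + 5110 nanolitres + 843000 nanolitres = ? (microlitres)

In microlitres:
  5.15 microlitres → 5.15
  5110 nanolitres = 5110 × 10⁻³ microlitres = 5.11
  843000 nanolitres = 843000 × 10⁻³ microlitres = 843
Sum: 5.15 + 5.11 + 843 = 853.26

853.26 microlitres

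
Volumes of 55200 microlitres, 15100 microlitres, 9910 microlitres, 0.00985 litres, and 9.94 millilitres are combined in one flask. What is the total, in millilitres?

In millilitres:
  55200 microlitres = 55200 × 10⁻³ millilitres = 55.2
  15100 microlitres = 15100 × 10⁻³ millilitres = 15.1
  9910 microlitres = 9910 × 10⁻³ millilitres = 9.91
  0.00985 litres = 0.00985 × 10³ millilitres = 9.85
  9.94 millilitres → 9.94
Sum: 55.2 + 15.1 + 9.91 + 9.85 + 9.94 = 100

100 millilitres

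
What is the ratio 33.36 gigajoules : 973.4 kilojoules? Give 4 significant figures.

(33.36e9) / (973.4e3) = 0.034272e6

34270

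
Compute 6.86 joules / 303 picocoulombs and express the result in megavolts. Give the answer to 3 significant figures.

(6.86) / (303 × 10⁻¹²) = 0.02264 × 10¹² V

22600 megavolts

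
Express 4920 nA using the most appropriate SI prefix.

4.92 uA

= 4.92 × 10⁻⁶ A; 10⁻⁶ is micro.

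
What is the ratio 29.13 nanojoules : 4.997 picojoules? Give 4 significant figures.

(29.13 × 10⁻⁹) / (4.997 × 10⁻¹²) = 5.8295 × 10³

5829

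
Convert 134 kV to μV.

134000000000 μV

kilo = 10^3, micro = 10^-6; factor is 10^9.
134 × 10^9 = 134000000000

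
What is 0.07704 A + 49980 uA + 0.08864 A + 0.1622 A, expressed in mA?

377.86 mA

In mA:
  0.07704 A = 0.07704 × 10^3 mA = 77.04
  49980 uA = 49980 × 10^-3 mA = 49.98
  0.08864 A = 0.08864 × 10^3 mA = 88.64
  0.1622 A = 0.1622 × 10^3 mA = 162.2
Sum: 77.04 + 49.98 + 88.64 + 162.2 = 377.86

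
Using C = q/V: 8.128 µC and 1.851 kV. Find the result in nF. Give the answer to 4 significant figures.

4.391 nF

(8.128 × 10⁻⁶) / (1.851 × 10³) = 4.39114 × 10⁻⁹ F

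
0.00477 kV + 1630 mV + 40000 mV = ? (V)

In V:
  0.00477 kV = 0.00477e3 V = 4.77
  1630 mV = 1630e-3 V = 1.63
  40000 mV = 40000e-3 V = 40
Sum: 4.77 + 1.63 + 40 = 46.4

46.4 V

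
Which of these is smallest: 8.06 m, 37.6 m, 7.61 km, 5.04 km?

8.06 m = 8.06 m
37.6 m = 37.6 m
7.61 km = 7610 m
5.04 km = 5040 m

8.06 m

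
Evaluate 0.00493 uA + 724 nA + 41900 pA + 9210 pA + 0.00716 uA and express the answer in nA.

In nA:
  0.00493 uA = 0.00493 × 10^3 nA = 4.93
  724 nA → 724
  41900 pA = 41900 × 10^-3 nA = 41.9
  9210 pA = 9210 × 10^-3 nA = 9.21
  0.00716 uA = 0.00716 × 10^3 nA = 7.16
Sum: 4.93 + 724 + 41.9 + 9.21 + 7.16 = 787.2

787.2 nA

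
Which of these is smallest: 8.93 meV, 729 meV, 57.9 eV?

8.93 meV = 0.00893 eV
729 meV = 0.729 eV
57.9 eV = 57.9 eV

8.93 meV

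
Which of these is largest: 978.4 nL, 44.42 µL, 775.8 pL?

44.42 µL

978.4 nL = 0.0000009784 L
44.42 µL = 0.00004442 L
775.8 pL = 0.0000000007758 L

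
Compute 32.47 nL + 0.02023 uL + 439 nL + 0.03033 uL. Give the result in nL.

522.03 nL

In nL:
  32.47 nL → 32.47
  0.02023 uL = 0.02023 × 10^3 nL = 20.23
  439 nL → 439
  0.03033 uL = 0.03033 × 10^3 nL = 30.33
Sum: 32.47 + 20.23 + 439 + 30.33 = 522.03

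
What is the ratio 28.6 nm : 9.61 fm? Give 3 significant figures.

(28.6 × 10^-9) / (9.61 × 10^-15) = 2.976 × 10^6

2980000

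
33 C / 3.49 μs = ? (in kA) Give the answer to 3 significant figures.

9460 kA

(33) / (3.49 × 10⁻⁶) = 9.4556 × 10⁶ A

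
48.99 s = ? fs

(no prefix) = 1e0, femto = 1e-15; factor is 1e15.
48.99 × 1e15 = 48990000000000000

48990000000000000 fs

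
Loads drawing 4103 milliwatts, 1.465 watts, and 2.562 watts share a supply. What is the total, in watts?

8.13 watts

In watts:
  4103 milliwatts = 4103 × 10⁻³ watts = 4.103
  1.465 watts → 1.465
  2.562 watts → 2.562
Sum: 4.103 + 1.465 + 2.562 = 8.13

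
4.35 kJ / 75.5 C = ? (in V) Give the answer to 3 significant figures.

57.6 V

(4.35e3) / (75.5) = 0.057616e3 V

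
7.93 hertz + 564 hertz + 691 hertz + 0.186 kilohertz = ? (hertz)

1448.93 hertz

In hertz:
  7.93 hertz → 7.93
  564 hertz → 564
  691 hertz → 691
  0.186 kilohertz = 0.186 × 10^3 hertz = 186
Sum: 7.93 + 564 + 691 + 186 = 1448.93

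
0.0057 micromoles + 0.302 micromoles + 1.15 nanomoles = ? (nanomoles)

308.85 nanomoles

In nanomoles:
  0.0057 micromoles = 0.0057e3 nanomoles = 5.7
  0.302 micromoles = 0.302e3 nanomoles = 302
  1.15 nanomoles → 1.15
Sum: 5.7 + 302 + 1.15 = 308.85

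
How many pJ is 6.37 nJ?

nano = 10^-9, pico = 10^-12; factor is 10^3.
6.37 × 10^3 = 6370

6370 pJ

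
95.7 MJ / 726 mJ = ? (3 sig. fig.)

132000000

(95.7 × 10⁶) / (726 × 10⁻³) = 0.1318 × 10⁹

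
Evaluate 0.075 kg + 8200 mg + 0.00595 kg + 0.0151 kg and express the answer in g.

In g:
  0.075 kg = 0.075e3 g = 75
  8200 mg = 8200e-3 g = 8.2
  0.00595 kg = 0.00595e3 g = 5.95
  0.0151 kg = 0.0151e3 g = 15.1
Sum: 75 + 8.2 + 5.95 + 15.1 = 104.25

104.25 g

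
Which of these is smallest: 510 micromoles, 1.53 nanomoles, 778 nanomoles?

510 micromoles = 0.00051 moles
1.53 nanomoles = 0.00000000153 moles
778 nanomoles = 0.000000778 moles

1.53 nanomoles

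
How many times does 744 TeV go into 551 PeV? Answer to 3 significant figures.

(551e15) / (744e12) = 0.7406e3

741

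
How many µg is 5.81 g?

(no prefix) = 10⁰, micro = 10⁻⁶; factor is 10⁶.
5.81 × 10⁶ = 5810000

5810000 µg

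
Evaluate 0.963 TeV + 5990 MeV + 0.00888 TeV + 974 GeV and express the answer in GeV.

In GeV:
  0.963 TeV = 0.963 × 10³ GeV = 963
  5990 MeV = 5990 × 10⁻³ GeV = 5.99
  0.00888 TeV = 0.00888 × 10³ GeV = 8.88
  974 GeV → 974
Sum: 963 + 5.99 + 8.88 + 974 = 1951.87

1951.87 GeV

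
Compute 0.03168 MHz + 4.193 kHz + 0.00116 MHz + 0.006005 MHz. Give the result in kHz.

43.038 kHz

In kHz:
  0.03168 MHz = 0.03168e3 kHz = 31.68
  4.193 kHz → 4.193
  0.00116 MHz = 0.00116e3 kHz = 1.16
  0.006005 MHz = 0.006005e3 kHz = 6.005
Sum: 31.68 + 4.193 + 1.16 + 6.005 = 43.038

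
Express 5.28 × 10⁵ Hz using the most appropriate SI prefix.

= 528 × 10³ Hz; 10³ is kilo.

528 kHz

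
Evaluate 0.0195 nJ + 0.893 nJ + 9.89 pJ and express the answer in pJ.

922.39 pJ

In pJ:
  0.0195 nJ = 0.0195e3 pJ = 19.5
  0.893 nJ = 0.893e3 pJ = 893
  9.89 pJ → 9.89
Sum: 19.5 + 893 + 9.89 = 922.39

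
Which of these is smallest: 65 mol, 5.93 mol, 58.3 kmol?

65 mol = 65 mol
5.93 mol = 5.93 mol
58.3 kmol = 58300 mol

5.93 mol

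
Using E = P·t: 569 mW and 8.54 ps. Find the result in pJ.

4.85926 pJ

569 × 10^-3 × 8.54 × 10^-12 = 4859.26 × 10^-15 J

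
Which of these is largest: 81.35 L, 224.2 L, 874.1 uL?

81.35 L = 81.35 L
224.2 L = 224.2 L
874.1 uL = 0.0008741 L

224.2 L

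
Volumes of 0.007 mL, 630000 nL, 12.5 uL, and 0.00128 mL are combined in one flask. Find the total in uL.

650.78 uL

In uL:
  0.007 mL = 0.007 × 10³ uL = 7
  630000 nL = 630000 × 10⁻³ uL = 630
  12.5 uL → 12.5
  0.00128 mL = 0.00128 × 10³ uL = 1.28
Sum: 7 + 630 + 12.5 + 1.28 = 650.78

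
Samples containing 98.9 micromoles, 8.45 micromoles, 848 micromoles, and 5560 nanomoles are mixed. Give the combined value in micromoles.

960.91 micromoles

In micromoles:
  98.9 micromoles → 98.9
  8.45 micromoles → 8.45
  848 micromoles → 848
  5560 nanomoles = 5560 × 10^-3 micromoles = 5.56
Sum: 98.9 + 8.45 + 848 + 5.56 = 960.91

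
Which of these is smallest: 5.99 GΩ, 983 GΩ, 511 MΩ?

5.99 GΩ = 5990000000 Ω
983 GΩ = 983000000000 Ω
511 MΩ = 511000000 Ω

511 MΩ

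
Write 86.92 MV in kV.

86920 kV

mega = 1e6, kilo = 1e3; factor is 1e3.
86.92 × 1e3 = 86920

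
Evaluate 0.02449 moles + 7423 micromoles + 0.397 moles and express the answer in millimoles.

In millimoles:
  0.02449 moles = 0.02449 × 10^3 millimoles = 24.49
  7423 micromoles = 7423 × 10^-3 millimoles = 7.423
  0.397 moles = 0.397 × 10^3 millimoles = 397
Sum: 24.49 + 7.423 + 397 = 428.913

428.913 millimoles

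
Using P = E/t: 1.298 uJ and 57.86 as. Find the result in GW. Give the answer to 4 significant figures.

22.43 GW

(1.298 × 10⁻⁶) / (57.86 × 10⁻¹⁸) = 0.0224335 × 10¹² W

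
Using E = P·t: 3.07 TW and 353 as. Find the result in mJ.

3.07 × 10¹² × 353 × 10⁻¹⁸ = 1083.71 × 10⁻⁶ J

1.08371 mJ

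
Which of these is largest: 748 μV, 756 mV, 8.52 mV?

756 mV

748 μV = 0.000748 V
756 mV = 0.756 V
8.52 mV = 0.00852 V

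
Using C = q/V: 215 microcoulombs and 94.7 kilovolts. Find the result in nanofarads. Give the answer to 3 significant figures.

2.27 nanofarads

(215 × 10^-6) / (94.7 × 10^3) = 2.2703 × 10^-9 F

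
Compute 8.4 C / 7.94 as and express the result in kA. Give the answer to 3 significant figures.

(8.4) / (7.94e-18) = 1.0579e18 A

1060000000000000 kA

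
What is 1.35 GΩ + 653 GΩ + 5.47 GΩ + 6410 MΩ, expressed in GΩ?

666.23 GΩ

In GΩ:
  1.35 GΩ → 1.35
  653 GΩ → 653
  5.47 GΩ → 5.47
  6410 MΩ = 6410 × 10⁻³ GΩ = 6.41
Sum: 1.35 + 653 + 5.47 + 6.41 = 666.23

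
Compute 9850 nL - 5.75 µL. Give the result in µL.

4.1 µL

In µL:
  9850 nL = 9850 × 10⁻³ µL = 9.85
  5.75 µL → 5.75
Difference: 9.85 - 5.75 = 4.1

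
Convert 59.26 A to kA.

(no prefix) = 10^0, kilo = 10^3; factor is 10^-3.
59.26 × 10^-3 = 0.05926

0.05926 kA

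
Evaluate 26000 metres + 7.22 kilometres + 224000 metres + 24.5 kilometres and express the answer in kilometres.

In kilometres:
  26000 metres = 26000 × 10^-3 kilometres = 26
  7.22 kilometres → 7.22
  224000 metres = 224000 × 10^-3 kilometres = 224
  24.5 kilometres → 24.5
Sum: 26 + 7.22 + 224 + 24.5 = 281.72

281.72 kilometres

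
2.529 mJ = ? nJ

2529000 nJ

milli = 10⁻³, nano = 10⁻⁹; factor is 10⁶.
2.529 × 10⁶ = 2529000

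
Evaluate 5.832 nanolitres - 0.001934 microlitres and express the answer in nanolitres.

In nanolitres:
  5.832 nanolitres → 5.832
  0.001934 microlitres = 0.001934 × 10^3 nanolitres = 1.934
Difference: 5.832 - 1.934 = 3.898

3.898 nanolitres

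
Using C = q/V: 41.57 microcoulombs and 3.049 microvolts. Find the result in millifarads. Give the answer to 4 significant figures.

(41.57 × 10⁻⁶) / (3.049 × 10⁻⁶) = 13.634 F

13630 millifarads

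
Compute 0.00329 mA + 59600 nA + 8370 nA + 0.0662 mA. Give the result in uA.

In uA:
  0.00329 mA = 0.00329e3 uA = 3.29
  59600 nA = 59600e-3 uA = 59.6
  8370 nA = 8370e-3 uA = 8.37
  0.0662 mA = 0.0662e3 uA = 66.2
Sum: 3.29 + 59.6 + 8.37 + 66.2 = 137.46

137.46 uA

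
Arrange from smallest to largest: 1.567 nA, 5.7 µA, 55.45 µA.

1.567 nA = 0.000000001567 A
5.7 µA = 0.0000057 A
55.45 µA = 0.00005545 A

1.567 nA < 5.7 µA < 55.45 µA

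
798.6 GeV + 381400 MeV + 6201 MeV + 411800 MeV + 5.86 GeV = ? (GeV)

1603.861 GeV

In GeV:
  798.6 GeV → 798.6
  381400 MeV = 381400 × 10^-3 GeV = 381.4
  6201 MeV = 6201 × 10^-3 GeV = 6.201
  411800 MeV = 411800 × 10^-3 GeV = 411.8
  5.86 GeV → 5.86
Sum: 798.6 + 381.4 + 6.201 + 411.8 + 5.86 = 1603.861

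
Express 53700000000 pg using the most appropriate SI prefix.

= 53.7 × 10^-3 g; 10^-3 is milli.

53.7 mg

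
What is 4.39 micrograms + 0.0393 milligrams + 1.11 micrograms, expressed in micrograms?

44.8 micrograms

In micrograms:
  4.39 micrograms → 4.39
  0.0393 milligrams = 0.0393 × 10^3 micrograms = 39.3
  1.11 micrograms → 1.11
Sum: 4.39 + 39.3 + 1.11 = 44.8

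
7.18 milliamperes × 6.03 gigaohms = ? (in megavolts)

7.18 × 10^-3 × 6.03 × 10^9 = 43.2954 × 10^6 V

43.2954 megavolts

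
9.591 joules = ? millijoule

9591 millijoules

(no prefix) = 1e0, milli = 1e-3; factor is 1e3.
9.591 × 1e3 = 9591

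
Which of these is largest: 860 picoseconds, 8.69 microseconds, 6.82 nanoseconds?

8.69 microseconds

860 picoseconds = 0.00000000086 seconds
8.69 microseconds = 0.00000869 seconds
6.82 nanoseconds = 0.00000000682 seconds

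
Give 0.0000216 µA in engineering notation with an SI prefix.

21.6 pA

= 21.6e-12 A; 1e-12 is pico.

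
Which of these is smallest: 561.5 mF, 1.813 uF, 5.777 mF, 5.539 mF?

561.5 mF = 0.5615 F
1.813 uF = 0.000001813 F
5.777 mF = 0.005777 F
5.539 mF = 0.005539 F

1.813 uF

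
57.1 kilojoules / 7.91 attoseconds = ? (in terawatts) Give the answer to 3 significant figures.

(57.1e3) / (7.91e-18) = 7.2187e21 W

7220000000 terawatts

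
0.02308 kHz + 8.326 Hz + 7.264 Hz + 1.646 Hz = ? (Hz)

In Hz:
  0.02308 kHz = 0.02308 × 10³ Hz = 23.08
  8.326 Hz → 8.326
  7.264 Hz → 7.264
  1.646 Hz → 1.646
Sum: 23.08 + 8.326 + 7.264 + 1.646 = 40.316

40.316 Hz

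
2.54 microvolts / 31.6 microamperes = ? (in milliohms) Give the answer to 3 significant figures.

80.4 milliohms

(2.54e-6) / (31.6e-6) = 0.08038 Ω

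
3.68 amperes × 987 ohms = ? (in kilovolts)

3.63216 kilovolts

3.68 × 987 = 3632.16 V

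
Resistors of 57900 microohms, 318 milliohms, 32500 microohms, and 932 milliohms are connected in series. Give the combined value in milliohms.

1340.4 milliohms

In milliohms:
  57900 microohms = 57900 × 10⁻³ milliohms = 57.9
  318 milliohms → 318
  32500 microohms = 32500 × 10⁻³ milliohms = 32.5
  932 milliohms → 932
Sum: 57.9 + 318 + 32.5 + 932 = 1340.4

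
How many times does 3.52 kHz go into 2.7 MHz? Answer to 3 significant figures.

767

(2.7 × 10^6) / (3.52 × 10^3) = 0.767 × 10^3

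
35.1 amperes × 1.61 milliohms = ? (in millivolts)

56.511 millivolts

35.1 × 1.61 × 10^-3 = 56.511 × 10^-3 V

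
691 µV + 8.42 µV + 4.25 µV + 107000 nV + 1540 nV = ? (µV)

812.21 µV

In µV:
  691 µV → 691
  8.42 µV → 8.42
  4.25 µV → 4.25
  107000 nV = 107000 × 10⁻³ µV = 107
  1540 nV = 1540 × 10⁻³ µV = 1.54
Sum: 691 + 8.42 + 4.25 + 107 + 1.54 = 812.21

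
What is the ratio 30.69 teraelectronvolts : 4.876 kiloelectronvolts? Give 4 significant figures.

6294000000

(30.69 × 10^12) / (4.876 × 10^3) = 6.2941 × 10^9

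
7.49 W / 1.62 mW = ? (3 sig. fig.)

(7.49) / (1.62 × 10⁻³) = 4.623 × 10³

4620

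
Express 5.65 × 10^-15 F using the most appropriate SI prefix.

5.65 fF

= 5.65 × 10^-15 F; 10^-15 is femto.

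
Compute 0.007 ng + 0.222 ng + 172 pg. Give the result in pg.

In pg:
  0.007 ng = 0.007 × 10³ pg = 7
  0.222 ng = 0.222 × 10³ pg = 222
  172 pg → 172
Sum: 7 + 222 + 172 = 401

401 pg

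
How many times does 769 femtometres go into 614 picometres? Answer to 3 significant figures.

(614 × 10^-12) / (769 × 10^-15) = 0.7984 × 10^3

798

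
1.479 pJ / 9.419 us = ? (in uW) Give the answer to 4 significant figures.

0.1570 uW

(1.479e-12) / (9.419e-6) = 0.157023e-6 W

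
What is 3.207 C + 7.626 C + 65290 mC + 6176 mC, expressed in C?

82.299 C

In C:
  3.207 C → 3.207
  7.626 C → 7.626
  65290 mC = 65290e-3 C = 65.29
  6176 mC = 6176e-3 C = 6.176
Sum: 3.207 + 7.626 + 65.29 + 6.176 = 82.299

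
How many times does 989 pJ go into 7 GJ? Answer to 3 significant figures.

7080000000000000000

(7 × 10⁹) / (989 × 10⁻¹²) = 0.007078 × 10²¹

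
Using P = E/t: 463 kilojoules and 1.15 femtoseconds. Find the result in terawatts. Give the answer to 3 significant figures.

403000000 terawatts

(463e3) / (1.15e-15) = 402.61e18 W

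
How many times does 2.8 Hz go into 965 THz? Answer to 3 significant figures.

345000000000000

(965 × 10¹²) / (2.8) = 344.6 × 10¹²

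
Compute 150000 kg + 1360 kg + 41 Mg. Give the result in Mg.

In Mg:
  150000 kg = 150000 × 10⁻³ Mg = 150
  1360 kg = 1360 × 10⁻³ Mg = 1.36
  41 Mg → 41
Sum: 150 + 1.36 + 41 = 192.36

192.36 Mg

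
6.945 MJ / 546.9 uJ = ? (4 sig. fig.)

12700000000

(6.945e6) / (546.9e-6) = 0.012699e12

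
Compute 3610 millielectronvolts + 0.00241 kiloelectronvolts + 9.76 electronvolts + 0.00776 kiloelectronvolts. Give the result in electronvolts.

In electronvolts:
  3610 millielectronvolts = 3610 × 10⁻³ electronvolts = 3.61
  0.00241 kiloelectronvolts = 0.00241 × 10³ electronvolts = 2.41
  9.76 electronvolts → 9.76
  0.00776 kiloelectronvolts = 0.00776 × 10³ electronvolts = 7.76
Sum: 3.61 + 2.41 + 9.76 + 7.76 = 23.54

23.54 electronvolts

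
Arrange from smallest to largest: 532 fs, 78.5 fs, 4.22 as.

4.22 as < 78.5 fs < 532 fs

532 fs = 0.000000000000532 s
78.5 fs = 0.0000000000000785 s
4.22 as = 0.00000000000000000422 s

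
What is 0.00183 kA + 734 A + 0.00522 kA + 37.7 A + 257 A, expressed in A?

1035.75 A

In A:
  0.00183 kA = 0.00183e3 A = 1.83
  734 A → 734
  0.00522 kA = 0.00522e3 A = 5.22
  37.7 A → 37.7
  257 A → 257
Sum: 1.83 + 734 + 5.22 + 37.7 + 257 = 1035.75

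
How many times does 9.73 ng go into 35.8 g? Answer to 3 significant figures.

3680000000

(35.8) / (9.73 × 10^-9) = 3.679 × 10^9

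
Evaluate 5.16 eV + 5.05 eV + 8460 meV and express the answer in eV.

In eV:
  5.16 eV → 5.16
  5.05 eV → 5.05
  8460 meV = 8460 × 10⁻³ eV = 8.46
Sum: 5.16 + 5.05 + 8.46 = 18.67

18.67 eV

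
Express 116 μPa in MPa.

0.000000000116 MPa

micro = 10^-6, mega = 10^6; factor is 10^-12.
116 × 10^-12 = 0.000000000116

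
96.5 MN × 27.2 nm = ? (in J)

2.6248 J

96.5 × 10^6 × 27.2 × 10^-9 = 2624.8 × 10^-3 J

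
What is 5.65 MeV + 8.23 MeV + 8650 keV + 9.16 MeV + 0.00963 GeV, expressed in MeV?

In MeV:
  5.65 MeV → 5.65
  8.23 MeV → 8.23
  8650 keV = 8650e-3 MeV = 8.65
  9.16 MeV → 9.16
  0.00963 GeV = 0.00963e3 MeV = 9.63
Sum: 5.65 + 8.23 + 8.65 + 9.16 + 9.63 = 41.32

41.32 MeV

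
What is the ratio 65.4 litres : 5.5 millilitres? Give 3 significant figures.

(65.4) / (5.5 × 10^-3) = 11.89 × 10^3

11900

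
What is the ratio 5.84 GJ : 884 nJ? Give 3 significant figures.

6610000000000000

(5.84e9) / (884e-9) = 0.006606e18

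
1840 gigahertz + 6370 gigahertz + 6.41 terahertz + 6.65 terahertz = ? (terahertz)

In terahertz:
  1840 gigahertz = 1840 × 10⁻³ terahertz = 1.84
  6370 gigahertz = 6370 × 10⁻³ terahertz = 6.37
  6.41 terahertz → 6.41
  6.65 terahertz → 6.65
Sum: 1.84 + 6.37 + 6.41 + 6.65 = 21.27

21.27 terahertz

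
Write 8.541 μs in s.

0.000008541 s

micro = 1e-6, (no prefix) = 1e0; factor is 1e-6.
8.541 × 1e-6 = 0.000008541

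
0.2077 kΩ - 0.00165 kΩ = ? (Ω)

206.05 Ω

In Ω:
  0.2077 kΩ = 0.2077 × 10^3 Ω = 207.7
  0.00165 kΩ = 0.00165 × 10^3 Ω = 1.65
Difference: 207.7 - 1.65 = 206.05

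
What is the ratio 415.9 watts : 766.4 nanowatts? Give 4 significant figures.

542700000

(415.9) / (766.4 × 10⁻⁹) = 0.54267 × 10⁹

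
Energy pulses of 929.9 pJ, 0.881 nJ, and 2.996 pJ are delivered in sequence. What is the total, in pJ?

In pJ:
  929.9 pJ → 929.9
  0.881 nJ = 0.881 × 10³ pJ = 881
  2.996 pJ → 2.996
Sum: 929.9 + 881 + 2.996 = 1813.896

1813.896 pJ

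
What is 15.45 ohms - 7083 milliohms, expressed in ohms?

In ohms:
  15.45 ohms → 15.45
  7083 milliohms = 7083 × 10⁻³ ohms = 7.083
Difference: 15.45 - 7.083 = 8.367

8.367 ohms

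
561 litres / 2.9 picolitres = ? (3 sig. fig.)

(561) / (2.9 × 10⁻¹²) = 193.4 × 10¹²

193000000000000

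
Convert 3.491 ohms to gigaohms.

0.000000003491 gigaohms

(no prefix) = 10^0, giga = 10^9; factor is 10^-9.
3.491 × 10^-9 = 0.000000003491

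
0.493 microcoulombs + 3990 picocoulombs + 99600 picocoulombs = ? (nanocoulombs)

596.59 nanocoulombs

In nanocoulombs:
  0.493 microcoulombs = 0.493e3 nanocoulombs = 493
  3990 picocoulombs = 3990e-3 nanocoulombs = 3.99
  99600 picocoulombs = 99600e-3 nanocoulombs = 99.6
Sum: 493 + 3.99 + 99.6 = 596.59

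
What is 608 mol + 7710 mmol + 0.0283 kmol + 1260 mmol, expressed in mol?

645.27 mol

In mol:
  608 mol → 608
  7710 mmol = 7710 × 10^-3 mol = 7.71
  0.0283 kmol = 0.0283 × 10^3 mol = 28.3
  1260 mmol = 1260 × 10^-3 mol = 1.26
Sum: 608 + 7.71 + 28.3 + 1.26 = 645.27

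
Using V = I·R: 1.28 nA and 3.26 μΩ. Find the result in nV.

0.0000041728 nV

1.28 × 10^-9 × 3.26 × 10^-6 = 4.1728 × 10^-15 V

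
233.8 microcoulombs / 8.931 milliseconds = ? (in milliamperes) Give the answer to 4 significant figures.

(233.8e-6) / (8.931e-3) = 26.1785e-3 A

26.18 milliamperes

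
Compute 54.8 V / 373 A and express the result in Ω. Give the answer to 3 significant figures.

0.147 Ω

(54.8) / (373) = 0.14692 Ω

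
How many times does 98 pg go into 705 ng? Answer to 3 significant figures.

(705 × 10^-9) / (98 × 10^-12) = 7.194 × 10^3

7190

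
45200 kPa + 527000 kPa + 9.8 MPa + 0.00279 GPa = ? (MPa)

584.79 MPa

In MPa:
  45200 kPa = 45200 × 10⁻³ MPa = 45.2
  527000 kPa = 527000 × 10⁻³ MPa = 527
  9.8 MPa → 9.8
  0.00279 GPa = 0.00279 × 10³ MPa = 2.79
Sum: 45.2 + 527 + 9.8 + 2.79 = 584.79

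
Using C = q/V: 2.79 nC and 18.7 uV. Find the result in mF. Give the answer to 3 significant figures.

(2.79 × 10⁻⁹) / (18.7 × 10⁻⁶) = 0.1492 × 10⁻³ F

0.149 mF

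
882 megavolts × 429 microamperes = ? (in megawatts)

882 × 10⁶ × 429 × 10⁻⁶ = 378378 W

0.378378 megawatts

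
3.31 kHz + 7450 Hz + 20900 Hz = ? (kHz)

In kHz:
  3.31 kHz → 3.31
  7450 Hz = 7450 × 10^-3 kHz = 7.45
  20900 Hz = 20900 × 10^-3 kHz = 20.9
Sum: 3.31 + 7.45 + 20.9 = 31.66

31.66 kHz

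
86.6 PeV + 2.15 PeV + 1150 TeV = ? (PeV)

In PeV:
  86.6 PeV → 86.6
  2.15 PeV → 2.15
  1150 TeV = 1150 × 10⁻³ PeV = 1.15
Sum: 86.6 + 2.15 + 1.15 = 89.9

89.9 PeV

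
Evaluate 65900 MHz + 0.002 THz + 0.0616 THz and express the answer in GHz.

129.5 GHz

In GHz:
  65900 MHz = 65900 × 10^-3 GHz = 65.9
  0.002 THz = 0.002 × 10^3 GHz = 2
  0.0616 THz = 0.0616 × 10^3 GHz = 61.6
Sum: 65.9 + 2 + 61.6 = 129.5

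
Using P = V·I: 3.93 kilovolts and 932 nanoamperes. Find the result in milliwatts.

3.93 × 10^3 × 932 × 10^-9 = 3662.76 × 10^-6 W

3.66276 milliwatts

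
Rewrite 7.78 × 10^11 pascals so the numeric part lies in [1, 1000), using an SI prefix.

778 gigapascals

= 778 × 10^9 pascals; 10^9 is giga.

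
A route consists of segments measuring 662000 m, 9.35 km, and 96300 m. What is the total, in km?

767.65 km

In km:
  662000 m = 662000 × 10^-3 km = 662
  9.35 km → 9.35
  96300 m = 96300 × 10^-3 km = 96.3
Sum: 662 + 9.35 + 96.3 = 767.65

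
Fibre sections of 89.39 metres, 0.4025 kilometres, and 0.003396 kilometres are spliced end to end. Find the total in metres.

In metres:
  89.39 metres → 89.39
  0.4025 kilometres = 0.4025 × 10^3 metres = 402.5
  0.003396 kilometres = 0.003396 × 10^3 metres = 3.396
Sum: 89.39 + 402.5 + 3.396 = 495.286

495.286 metres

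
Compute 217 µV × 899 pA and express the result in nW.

0.000195083 nW

217 × 10⁻⁶ × 899 × 10⁻¹² = 195083 × 10⁻¹⁸ W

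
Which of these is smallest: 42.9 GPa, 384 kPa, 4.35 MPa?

384 kPa

42.9 GPa = 42900000000 Pa
384 kPa = 384000 Pa
4.35 MPa = 4350000 Pa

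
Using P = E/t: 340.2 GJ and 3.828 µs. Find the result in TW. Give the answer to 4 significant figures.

(340.2 × 10^9) / (3.828 × 10^-6) = 88.8715 × 10^15 W

88870 TW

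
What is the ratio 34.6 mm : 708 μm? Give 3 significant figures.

48.9

(34.6 × 10^-3) / (708 × 10^-6) = 0.04887 × 10^3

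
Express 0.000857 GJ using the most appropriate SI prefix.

= 857e3 J; 1e3 is kilo.

857 kJ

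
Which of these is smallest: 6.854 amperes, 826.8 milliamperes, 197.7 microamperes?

6.854 amperes = 6.854 amperes
826.8 milliamperes = 0.8268 amperes
197.7 microamperes = 0.0001977 amperes

197.7 microamperes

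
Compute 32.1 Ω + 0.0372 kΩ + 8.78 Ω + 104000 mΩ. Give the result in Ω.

In Ω:
  32.1 Ω → 32.1
  0.0372 kΩ = 0.0372 × 10³ Ω = 37.2
  8.78 Ω → 8.78
  104000 mΩ = 104000 × 10⁻³ Ω = 104
Sum: 32.1 + 37.2 + 8.78 + 104 = 182.08

182.08 Ω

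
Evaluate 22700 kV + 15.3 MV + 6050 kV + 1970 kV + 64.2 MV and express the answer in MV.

110.22 MV

In MV:
  22700 kV = 22700 × 10^-3 MV = 22.7
  15.3 MV → 15.3
  6050 kV = 6050 × 10^-3 MV = 6.05
  1970 kV = 1970 × 10^-3 MV = 1.97
  64.2 MV → 64.2
Sum: 22.7 + 15.3 + 6.05 + 1.97 + 64.2 = 110.22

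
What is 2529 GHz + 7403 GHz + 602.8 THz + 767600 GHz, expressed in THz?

1380.332 THz

In THz:
  2529 GHz = 2529e-3 THz = 2.529
  7403 GHz = 7403e-3 THz = 7.403
  602.8 THz → 602.8
  767600 GHz = 767600e-3 THz = 767.6
Sum: 2.529 + 7.403 + 602.8 + 767.6 = 1380.332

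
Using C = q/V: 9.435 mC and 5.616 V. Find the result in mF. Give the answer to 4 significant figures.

(9.435 × 10⁻³) / (5.616) = 1.68002 × 10⁻³ F

1.680 mF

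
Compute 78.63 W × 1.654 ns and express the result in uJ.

78.63 × 1.654 × 10^-9 = 130.05402 × 10^-9 J

0.13005402 uJ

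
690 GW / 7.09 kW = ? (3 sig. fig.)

(690 × 10^9) / (7.09 × 10^3) = 97.32 × 10^6

97300000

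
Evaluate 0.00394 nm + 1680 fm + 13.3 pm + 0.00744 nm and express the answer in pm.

In pm:
  0.00394 nm = 0.00394 × 10^3 pm = 3.94
  1680 fm = 1680 × 10^-3 pm = 1.68
  13.3 pm → 13.3
  0.00744 nm = 0.00744 × 10^3 pm = 7.44
Sum: 3.94 + 1.68 + 13.3 + 7.44 = 26.36

26.36 pm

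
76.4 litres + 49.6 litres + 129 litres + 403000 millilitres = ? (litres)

658 litres

In litres:
  76.4 litres → 76.4
  49.6 litres → 49.6
  129 litres → 129
  403000 millilitres = 403000 × 10^-3 litres = 403
Sum: 76.4 + 49.6 + 129 + 403 = 658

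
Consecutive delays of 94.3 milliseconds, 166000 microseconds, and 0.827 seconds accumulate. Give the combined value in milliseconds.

In milliseconds:
  94.3 milliseconds → 94.3
  166000 microseconds = 166000 × 10⁻³ milliseconds = 166
  0.827 seconds = 0.827 × 10³ milliseconds = 827
Sum: 94.3 + 166 + 827 = 1087.3

1087.3 milliseconds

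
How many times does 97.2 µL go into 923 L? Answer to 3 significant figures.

9500000

(923) / (97.2 × 10^-6) = 9.496 × 10^6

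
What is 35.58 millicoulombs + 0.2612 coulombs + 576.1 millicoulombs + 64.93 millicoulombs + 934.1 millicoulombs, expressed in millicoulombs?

In millicoulombs:
  35.58 millicoulombs → 35.58
  0.2612 coulombs = 0.2612 × 10³ millicoulombs = 261.2
  576.1 millicoulombs → 576.1
  64.93 millicoulombs → 64.93
  934.1 millicoulombs → 934.1
Sum: 35.58 + 261.2 + 576.1 + 64.93 + 934.1 = 1871.91

1871.91 millicoulombs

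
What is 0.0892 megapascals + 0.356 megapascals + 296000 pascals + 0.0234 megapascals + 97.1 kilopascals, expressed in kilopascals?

861.7 kilopascals

In kilopascals:
  0.0892 megapascals = 0.0892 × 10^3 kilopascals = 89.2
  0.356 megapascals = 0.356 × 10^3 kilopascals = 356
  296000 pascals = 296000 × 10^-3 kilopascals = 296
  0.0234 megapascals = 0.0234 × 10^3 kilopascals = 23.4
  97.1 kilopascals → 97.1
Sum: 89.2 + 356 + 296 + 23.4 + 97.1 = 861.7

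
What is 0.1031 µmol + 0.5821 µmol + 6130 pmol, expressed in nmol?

691.33 nmol

In nmol:
  0.1031 µmol = 0.1031e3 nmol = 103.1
  0.5821 µmol = 0.5821e3 nmol = 582.1
  6130 pmol = 6130e-3 nmol = 6.13
Sum: 103.1 + 582.1 + 6.13 = 691.33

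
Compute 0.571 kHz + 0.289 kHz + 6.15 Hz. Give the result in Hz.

866.15 Hz

In Hz:
  0.571 kHz = 0.571 × 10³ Hz = 571
  0.289 kHz = 0.289 × 10³ Hz = 289
  6.15 Hz → 6.15
Sum: 571 + 289 + 6.15 = 866.15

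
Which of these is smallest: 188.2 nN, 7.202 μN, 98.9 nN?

98.9 nN

188.2 nN = 0.0000001882 N
7.202 μN = 0.000007202 N
98.9 nN = 0.0000000989 N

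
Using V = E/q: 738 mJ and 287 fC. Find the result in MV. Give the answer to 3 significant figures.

(738 × 10^-3) / (287 × 10^-15) = 2.5714 × 10^12 V

2570000 MV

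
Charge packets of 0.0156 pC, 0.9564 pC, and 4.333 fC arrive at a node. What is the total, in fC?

976.333 fC

In fC:
  0.0156 pC = 0.0156 × 10^3 fC = 15.6
  0.9564 pC = 0.9564 × 10^3 fC = 956.4
  4.333 fC → 4.333
Sum: 15.6 + 956.4 + 4.333 = 976.333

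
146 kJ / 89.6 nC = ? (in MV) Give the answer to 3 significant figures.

(146 × 10³) / (89.6 × 10⁻⁹) = 1.6295 × 10¹² V

1630000 MV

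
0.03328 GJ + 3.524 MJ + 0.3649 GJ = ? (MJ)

In MJ:
  0.03328 GJ = 0.03328 × 10³ MJ = 33.28
  3.524 MJ → 3.524
  0.3649 GJ = 0.3649 × 10³ MJ = 364.9
Sum: 33.28 + 3.524 + 364.9 = 401.704

401.704 MJ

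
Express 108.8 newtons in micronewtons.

108800000 micronewtons

(no prefix) = 1e0, micro = 1e-6; factor is 1e6.
108.8 × 1e6 = 108800000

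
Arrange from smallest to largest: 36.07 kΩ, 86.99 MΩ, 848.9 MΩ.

36.07 kΩ = 36070 Ω
86.99 MΩ = 86990000 Ω
848.9 MΩ = 848900000 Ω

36.07 kΩ < 86.99 MΩ < 848.9 MΩ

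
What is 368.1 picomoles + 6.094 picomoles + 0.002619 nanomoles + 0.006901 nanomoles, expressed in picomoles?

In picomoles:
  368.1 picomoles → 368.1
  6.094 picomoles → 6.094
  0.002619 nanomoles = 0.002619 × 10³ picomoles = 2.619
  0.006901 nanomoles = 0.006901 × 10³ picomoles = 6.901
Sum: 368.1 + 6.094 + 2.619 + 6.901 = 383.714

383.714 picomoles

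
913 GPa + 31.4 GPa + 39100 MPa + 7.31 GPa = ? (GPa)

In GPa:
  913 GPa → 913
  31.4 GPa → 31.4
  39100 MPa = 39100 × 10^-3 GPa = 39.1
  7.31 GPa → 7.31
Sum: 913 + 31.4 + 39.1 + 7.31 = 990.81

990.81 GPa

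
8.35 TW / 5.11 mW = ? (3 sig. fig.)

(8.35 × 10^12) / (5.11 × 10^-3) = 1.634 × 10^15

1630000000000000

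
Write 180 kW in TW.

0.00000018 TW

kilo = 1e3, tera = 1e12; factor is 1e-9.
180 × 1e-9 = 0.00000018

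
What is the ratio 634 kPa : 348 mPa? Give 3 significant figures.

1820000

(634 × 10^3) / (348 × 10^-3) = 1.822 × 10^6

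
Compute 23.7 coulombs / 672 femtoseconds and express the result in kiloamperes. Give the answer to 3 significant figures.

35300000000 kiloamperes

(23.7) / (672 × 10^-15) = 0.035268 × 10^15 A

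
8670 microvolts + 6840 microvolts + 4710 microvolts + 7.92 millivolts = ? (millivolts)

In millivolts:
  8670 microvolts = 8670 × 10⁻³ millivolts = 8.67
  6840 microvolts = 6840 × 10⁻³ millivolts = 6.84
  4710 microvolts = 4710 × 10⁻³ millivolts = 4.71
  7.92 millivolts → 7.92
Sum: 8.67 + 6.84 + 4.71 + 7.92 = 28.14

28.14 millivolts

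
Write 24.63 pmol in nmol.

pico = 10⁻¹², nano = 10⁻⁹; factor is 10⁻³.
24.63 × 10⁻³ = 0.02463

0.02463 nmol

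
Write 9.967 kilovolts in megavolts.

kilo = 1e3, mega = 1e6; factor is 1e-3.
9.967 × 1e-3 = 0.009967

0.009967 megavolts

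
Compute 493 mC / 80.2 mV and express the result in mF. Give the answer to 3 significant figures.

6150 mF

(493 × 10⁻³) / (80.2 × 10⁻³) = 6.1471 F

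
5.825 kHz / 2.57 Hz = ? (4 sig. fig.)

(5.825 × 10^3) / (2.57) = 2.2665 × 10^3

2267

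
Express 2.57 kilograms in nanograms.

2570000000000 nanograms

kilo = 10^3, nano = 10^-9; factor is 10^12.
2.57 × 10^12 = 2570000000000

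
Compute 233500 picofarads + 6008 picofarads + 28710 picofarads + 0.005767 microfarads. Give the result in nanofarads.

273.985 nanofarads

In nanofarads:
  233500 picofarads = 233500 × 10⁻³ nanofarads = 233.5
  6008 picofarads = 6008 × 10⁻³ nanofarads = 6.008
  28710 picofarads = 28710 × 10⁻³ nanofarads = 28.71
  0.005767 microfarads = 0.005767 × 10³ nanofarads = 5.767
Sum: 233.5 + 6.008 + 28.71 + 5.767 = 273.985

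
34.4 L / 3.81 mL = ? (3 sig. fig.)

(34.4) / (3.81 × 10⁻³) = 9.029 × 10³

9030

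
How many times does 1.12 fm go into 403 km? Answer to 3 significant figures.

360000000000000000000

(403 × 10^3) / (1.12 × 10^-15) = 359.8 × 10^18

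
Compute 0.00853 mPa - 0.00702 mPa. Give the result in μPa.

1.51 μPa

In μPa:
  0.00853 mPa = 0.00853 × 10^3 μPa = 8.53
  0.00702 mPa = 0.00702 × 10^3 μPa = 7.02
Difference: 8.53 - 7.02 = 1.51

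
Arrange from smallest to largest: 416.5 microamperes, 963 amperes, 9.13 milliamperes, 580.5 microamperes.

416.5 microamperes = 0.0004165 amperes
963 amperes = 963 amperes
9.13 milliamperes = 0.00913 amperes
580.5 microamperes = 0.0005805 amperes

416.5 microamperes < 580.5 microamperes < 9.13 milliamperes < 963 amperes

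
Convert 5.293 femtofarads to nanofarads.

0.000005293 nanofarads

femto = 10⁻¹⁵, nano = 10⁻⁹; factor is 10⁻⁶.
5.293 × 10⁻⁶ = 0.000005293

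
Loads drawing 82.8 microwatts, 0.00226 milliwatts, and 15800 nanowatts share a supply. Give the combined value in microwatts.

100.86 microwatts

In microwatts:
  82.8 microwatts → 82.8
  0.00226 milliwatts = 0.00226 × 10^3 microwatts = 2.26
  15800 nanowatts = 15800 × 10^-3 microwatts = 15.8
Sum: 82.8 + 2.26 + 15.8 = 100.86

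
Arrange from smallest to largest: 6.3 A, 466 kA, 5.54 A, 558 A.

6.3 A = 6.3 A
466 kA = 466000 A
5.54 A = 5.54 A
558 A = 558 A

5.54 A < 6.3 A < 558 A < 466 kA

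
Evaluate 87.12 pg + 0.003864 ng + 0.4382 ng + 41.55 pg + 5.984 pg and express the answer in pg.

In pg:
  87.12 pg → 87.12
  0.003864 ng = 0.003864 × 10³ pg = 3.864
  0.4382 ng = 0.4382 × 10³ pg = 438.2
  41.55 pg → 41.55
  5.984 pg → 5.984
Sum: 87.12 + 3.864 + 438.2 + 41.55 + 5.984 = 576.718

576.718 pg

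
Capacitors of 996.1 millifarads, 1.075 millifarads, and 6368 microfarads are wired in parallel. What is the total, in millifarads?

In millifarads:
  996.1 millifarads → 996.1
  1.075 millifarads → 1.075
  6368 microfarads = 6368 × 10⁻³ millifarads = 6.368
Sum: 996.1 + 1.075 + 6.368 = 1003.543

1003.543 millifarads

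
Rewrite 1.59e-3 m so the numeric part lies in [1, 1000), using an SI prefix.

1.59 mm

= 1.59e-3 m; 1e-3 is milli.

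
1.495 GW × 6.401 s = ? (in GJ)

9.569495 GJ

1.495e9 × 6.401 = 9.569495e9 J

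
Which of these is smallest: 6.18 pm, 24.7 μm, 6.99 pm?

6.18 pm

6.18 pm = 0.00000000000618 m
24.7 μm = 0.0000247 m
6.99 pm = 0.00000000000699 m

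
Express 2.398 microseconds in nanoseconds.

micro = 1e-6, nano = 1e-9; factor is 1e3.
2.398 × 1e3 = 2398

2398 nanoseconds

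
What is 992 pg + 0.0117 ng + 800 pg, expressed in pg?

1803.7 pg

In pg:
  992 pg → 992
  0.0117 ng = 0.0117 × 10³ pg = 11.7
  800 pg → 800
Sum: 992 + 11.7 + 800 = 1803.7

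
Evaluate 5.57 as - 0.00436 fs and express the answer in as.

In as:
  5.57 as → 5.57
  0.00436 fs = 0.00436 × 10^3 as = 4.36
Difference: 5.57 - 4.36 = 1.21

1.21 as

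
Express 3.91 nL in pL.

nano = 10⁻⁹, pico = 10⁻¹²; factor is 10³.
3.91 × 10³ = 3910

3910 pL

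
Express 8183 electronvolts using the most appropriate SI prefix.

8.183 kiloelectronvolts

= 8.183e3 electronvolts; 1e3 is kilo.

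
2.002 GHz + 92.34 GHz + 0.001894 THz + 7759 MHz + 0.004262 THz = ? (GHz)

108.257 GHz

In GHz:
  2.002 GHz → 2.002
  92.34 GHz → 92.34
  0.001894 THz = 0.001894 × 10³ GHz = 1.894
  7759 MHz = 7759 × 10⁻³ GHz = 7.759
  0.004262 THz = 0.004262 × 10³ GHz = 4.262
Sum: 2.002 + 92.34 + 1.894 + 7.759 + 4.262 = 108.257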